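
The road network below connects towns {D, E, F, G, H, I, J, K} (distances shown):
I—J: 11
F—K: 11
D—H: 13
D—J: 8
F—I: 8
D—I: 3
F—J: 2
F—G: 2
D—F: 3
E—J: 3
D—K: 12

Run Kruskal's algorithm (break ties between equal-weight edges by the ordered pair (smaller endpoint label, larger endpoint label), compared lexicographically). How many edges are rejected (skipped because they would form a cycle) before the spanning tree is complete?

Sort edges by weight, then run Kruskal:
F—G (2): add — endpoints in different components.
F—J (2): add — endpoints in different components.
D—F (3): add — endpoints in different components.
D—I (3): add — endpoints in different components.
E—J (3): add — endpoints in different components.
D—J (8): skip — D and J already connected.
F—I (8): skip — F and I already connected.
F—K (11): add — endpoints in different components.
I—J (11): skip — I and J already connected.
D—K (12): skip — D and K already connected.
D—H (13): add — endpoints in different components.
Edges rejected before the tree was complete: 4.

4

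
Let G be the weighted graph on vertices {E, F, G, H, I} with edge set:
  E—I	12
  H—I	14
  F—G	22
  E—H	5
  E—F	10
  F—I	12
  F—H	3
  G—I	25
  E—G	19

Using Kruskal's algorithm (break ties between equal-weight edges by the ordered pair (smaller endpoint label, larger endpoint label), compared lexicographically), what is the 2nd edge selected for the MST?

E-H

Kruskal's algorithm — process edges by increasing weight (ties by edge label):
F—H (3): add. Components now {E} {F,H} {G} {I}
E—H (5): add. Components now {E,F,H} {G} {I}
E—F (10): skip — E and F already connected.
E—I (12): add. Components now {E,F,H,I} {G}
F—I (12): skip — F and I already connected.
H—I (14): skip — H and I already connected.
E—G (19): add. Components now {E,F,G,H,I}
The 2nd edge added is E—H.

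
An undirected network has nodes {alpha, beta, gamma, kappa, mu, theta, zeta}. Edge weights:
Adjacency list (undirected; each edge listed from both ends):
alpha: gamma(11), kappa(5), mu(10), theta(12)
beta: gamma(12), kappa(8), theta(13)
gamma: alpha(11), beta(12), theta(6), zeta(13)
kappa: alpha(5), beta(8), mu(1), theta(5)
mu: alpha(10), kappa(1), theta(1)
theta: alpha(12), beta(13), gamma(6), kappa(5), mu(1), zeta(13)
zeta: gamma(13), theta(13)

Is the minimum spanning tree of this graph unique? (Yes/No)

No

Kruskal's algorithm — process edges by increasing weight (ties by edge label):
kappa-mu (1): add — endpoints in different components.
mu-theta (1): add — endpoints in different components.
alpha-kappa (5): add — endpoints in different components.
kappa-theta (5): skip — theta and kappa already connected.
gamma-theta (6): add — endpoints in different components.
beta-kappa (8): add — endpoints in different components.
alpha-mu (10): skip — alpha and mu already connected.
alpha-gamma (11): skip — alpha and gamma already connected.
alpha-theta (12): skip — alpha and theta already connected.
beta-gamma (12): skip — gamma and beta already connected.
beta-theta (13): skip — theta and beta already connected.
gamma-zeta (13): add — endpoints in different components.
Non-tree edge theta-zeta has weight 13, equal to the heaviest edge on its tree cycle — swapping gives another MST of the same weight. Not unique.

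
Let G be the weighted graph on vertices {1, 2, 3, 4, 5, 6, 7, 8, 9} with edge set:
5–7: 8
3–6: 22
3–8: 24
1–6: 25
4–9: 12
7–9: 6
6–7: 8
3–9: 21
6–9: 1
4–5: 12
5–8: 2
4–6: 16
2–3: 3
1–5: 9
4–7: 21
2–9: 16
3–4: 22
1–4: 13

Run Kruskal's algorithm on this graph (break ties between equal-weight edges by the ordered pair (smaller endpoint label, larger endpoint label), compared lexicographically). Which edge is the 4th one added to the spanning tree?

Kruskal: consider edges lightest-first.
6–9 (1): add — endpoints in different components.
5–8 (2): add — endpoints in different components.
2–3 (3): add — endpoints in different components.
7–9 (6): add — endpoints in different components.
5–7 (8): add — endpoints in different components.
6–7 (8): skip — 6 and 7 already connected.
1–5 (9): add — endpoints in different components.
4–5 (12): add — endpoints in different components.
4–9 (12): skip — 4 and 9 already connected.
1–4 (13): skip — 1 and 4 already connected.
2–9 (16): add — endpoints in different components.
The 4th edge added is 7–9.

7-9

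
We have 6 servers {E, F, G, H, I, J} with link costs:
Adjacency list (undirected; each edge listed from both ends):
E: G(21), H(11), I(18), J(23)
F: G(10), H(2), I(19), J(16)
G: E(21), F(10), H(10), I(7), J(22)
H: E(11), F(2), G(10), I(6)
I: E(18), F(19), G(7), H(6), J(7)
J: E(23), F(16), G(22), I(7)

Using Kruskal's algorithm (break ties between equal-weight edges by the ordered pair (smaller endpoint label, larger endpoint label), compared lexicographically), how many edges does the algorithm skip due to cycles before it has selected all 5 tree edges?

Kruskal: consider edges lightest-first.
F—H (2): add. Components now {E} {F,H} {G} {I} {J}
H—I (6): add. Components now {E} {F,H,I} {G} {J}
G—I (7): add. Components now {E} {F,G,H,I} {J}
I—J (7): add. Components now {E} {F,G,H,I,J}
F—G (10): skip — F and G already connected.
G—H (10): skip — G and H already connected.
E—H (11): add. Components now {E,F,G,H,I,J}
Edges rejected before the tree was complete: 2.

2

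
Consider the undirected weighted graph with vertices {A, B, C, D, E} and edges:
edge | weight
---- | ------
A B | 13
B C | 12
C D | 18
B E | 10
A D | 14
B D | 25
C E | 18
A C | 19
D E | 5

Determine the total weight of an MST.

40

Kruskal: consider edges lightest-first.
D E (5): add. Components now {A} {B} {C} {D,E}
B E (10): add. Components now {A} {B,D,E} {C}
B C (12): add. Components now {A} {B,C,D,E}
A B (13): add. Components now {A,B,C,D,E}
MST edges: D E, B E, B C, A B; total weight 5+10+12+13 = 40.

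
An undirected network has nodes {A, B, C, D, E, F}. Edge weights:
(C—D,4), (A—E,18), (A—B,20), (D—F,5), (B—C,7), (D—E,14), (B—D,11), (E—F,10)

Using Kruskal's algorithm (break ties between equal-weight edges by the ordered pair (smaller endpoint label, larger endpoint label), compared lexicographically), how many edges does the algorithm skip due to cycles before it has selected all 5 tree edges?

Kruskal: consider edges lightest-first.
C—D (4): add. Components now {A} {B} {C,D} {E} {F}
D—F (5): add. Components now {A} {B} {C,D,F} {E}
B—C (7): add. Components now {A} {B,C,D,F} {E}
E—F (10): add. Components now {A} {B,C,D,E,F}
B—D (11): skip — B and D already connected.
D—E (14): skip — D and E already connected.
A—E (18): add. Components now {A,B,C,D,E,F}
Edges rejected before the tree was complete: 2.

2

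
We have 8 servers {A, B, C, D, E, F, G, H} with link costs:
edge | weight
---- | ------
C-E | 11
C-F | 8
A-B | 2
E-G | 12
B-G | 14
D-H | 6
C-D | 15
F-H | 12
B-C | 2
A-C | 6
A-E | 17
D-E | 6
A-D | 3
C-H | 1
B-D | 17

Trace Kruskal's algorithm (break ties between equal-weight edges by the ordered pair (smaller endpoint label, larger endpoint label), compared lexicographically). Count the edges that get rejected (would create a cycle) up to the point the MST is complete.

Sort edges by weight, then run Kruskal:
C-H (1): add — endpoints in different components.
A-B (2): add — endpoints in different components.
B-C (2): add — endpoints in different components.
A-D (3): add — endpoints in different components.
A-C (6): skip — A and C already connected.
D-E (6): add — endpoints in different components.
D-H (6): skip — D and H already connected.
C-F (8): add — endpoints in different components.
C-E (11): skip — C and E already connected.
E-G (12): add — endpoints in different components.
Edges rejected before the tree was complete: 3.

3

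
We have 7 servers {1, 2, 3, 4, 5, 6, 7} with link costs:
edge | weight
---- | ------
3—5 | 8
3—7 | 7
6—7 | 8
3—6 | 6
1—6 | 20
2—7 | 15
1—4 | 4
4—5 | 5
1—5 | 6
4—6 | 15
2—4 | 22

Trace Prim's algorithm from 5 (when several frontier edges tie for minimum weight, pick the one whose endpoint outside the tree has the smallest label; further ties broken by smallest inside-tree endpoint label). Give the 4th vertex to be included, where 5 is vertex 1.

Prim's algorithm from 5:
Step 1: frontier [4—5 5, 1—5 6, 3—5 8] → take 4—5 (5); add 4.
Step 2: frontier [1—4 4, 4—6 15, 2—4 22, 1—5 6, 3—5 8] → take 1—4 (4); add 1.
Step 3: frontier [1—6 20, 4—6 15, 2—4 22, 3—5 8] → take 3—5 (8); add 3.
Step 4: frontier [1—6 20, 3—6 6, 3—7 7, 4—6 15, 2—4 22] → take 3—6 (6); add 6.
Step 5: frontier [3—7 7, 2—4 22, 6—7 8] → take 3—7 (7); add 7.
Step 6: frontier [2—4 22, 2—7 15] → take 2—7 (15); add 2.
Vertex order: 5, 4, 1, 3, 6, 7, 2. The 4th vertex is 3.

3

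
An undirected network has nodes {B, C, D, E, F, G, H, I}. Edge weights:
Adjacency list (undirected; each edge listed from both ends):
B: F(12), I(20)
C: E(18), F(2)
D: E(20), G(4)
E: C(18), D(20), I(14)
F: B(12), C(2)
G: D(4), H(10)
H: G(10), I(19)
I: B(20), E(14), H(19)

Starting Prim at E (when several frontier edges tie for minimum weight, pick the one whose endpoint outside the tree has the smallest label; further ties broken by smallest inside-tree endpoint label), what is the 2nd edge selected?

C-E

Prim, starting at E.
Step 1: frontier [E—I 14, C—E 18, D—E 20] → take E—I (14); add I.
Step 2: frontier [C—E 18, D—E 20, H—I 19, B—I 20] → take C—E (18); add C.
Step 3: frontier [C—F 2, D—E 20, H—I 19, B—I 20] → take C—F (2); add F.
Step 4: frontier [D—E 20, B—F 12, H—I 19, B—I 20] → take B—F (12); add B.
Step 5: frontier [D—E 20, H—I 19] → take H—I (19); add H.
Step 6: frontier [D—E 20, G—H 10] → take G—H (10); add G.
Step 7: frontier [D—E 20, D—G 4] → take D—G (4); add D.
The 2nd edge added is C—E.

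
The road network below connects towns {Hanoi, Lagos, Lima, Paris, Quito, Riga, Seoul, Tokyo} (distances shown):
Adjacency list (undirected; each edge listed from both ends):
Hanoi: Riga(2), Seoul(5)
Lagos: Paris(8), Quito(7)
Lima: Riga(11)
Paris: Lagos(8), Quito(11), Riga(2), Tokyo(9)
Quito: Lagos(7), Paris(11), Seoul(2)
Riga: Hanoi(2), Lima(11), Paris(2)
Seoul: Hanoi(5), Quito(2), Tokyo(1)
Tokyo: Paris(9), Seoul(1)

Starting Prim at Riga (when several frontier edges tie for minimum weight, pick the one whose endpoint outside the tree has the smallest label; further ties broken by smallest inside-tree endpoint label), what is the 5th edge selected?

Prim, starting at Riga.
Step 1: frontier [Hanoi–Riga 2, Paris–Riga 2, Lima–Riga 11] → take Hanoi–Riga (2); add Hanoi.
Step 2: frontier [Hanoi–Seoul 5, Paris–Riga 2, Lima–Riga 11] → take Paris–Riga (2); add Paris.
Step 3: frontier [Hanoi–Seoul 5, Lagos–Paris 8, Paris–Tokyo 9, Paris–Quito 11, Lima–Riga 11] → take Hanoi–Seoul (5); add Seoul.
Step 4: frontier [Lagos–Paris 8, Paris–Tokyo 9, Paris–Quito 11, Lima–Riga 11, Seoul–Tokyo 1, Quito–Seoul 2] → take Seoul–Tokyo (1); add Tokyo.
Step 5: frontier [Lagos–Paris 8, Paris–Quito 11, Lima–Riga 11, Quito–Seoul 2] → take Quito–Seoul (2); add Quito.
Step 6: frontier [Lagos–Paris 8, Lagos–Quito 7, Lima–Riga 11] → take Lagos–Quito (7); add Lagos.
Step 7: frontier [Lima–Riga 11] → take Lima–Riga (11); add Lima.
The 5th edge added is Quito–Seoul.

Quito-Seoul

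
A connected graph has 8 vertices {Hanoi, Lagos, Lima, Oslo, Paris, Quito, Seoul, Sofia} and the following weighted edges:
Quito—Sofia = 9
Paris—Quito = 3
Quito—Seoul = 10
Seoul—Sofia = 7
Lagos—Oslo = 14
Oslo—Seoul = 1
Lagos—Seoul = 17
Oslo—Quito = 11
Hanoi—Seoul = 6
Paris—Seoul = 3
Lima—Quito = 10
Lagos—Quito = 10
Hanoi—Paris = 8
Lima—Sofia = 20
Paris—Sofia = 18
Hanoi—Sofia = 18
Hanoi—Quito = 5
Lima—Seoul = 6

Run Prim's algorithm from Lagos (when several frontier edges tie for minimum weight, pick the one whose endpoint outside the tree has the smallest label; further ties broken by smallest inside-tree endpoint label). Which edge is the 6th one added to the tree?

Prim, starting at Lagos.
Step 1: cheapest edge leaving the tree is Lagos—Quito (10); add Quito.
Step 2: cheapest edge leaving the tree is Paris—Quito (3); add Paris.
Step 3: cheapest edge leaving the tree is Paris—Seoul (3); add Seoul.
Step 4: cheapest edge leaving the tree is Oslo—Seoul (1); add Oslo.
Step 5: cheapest edge leaving the tree is Hanoi—Quito (5); add Hanoi.
Step 6: cheapest edge leaving the tree is Lima—Seoul (6); add Lima.
Step 7: cheapest edge leaving the tree is Seoul—Sofia (7); add Sofia.
The 6th edge added is Lima—Seoul.

Lima-Seoul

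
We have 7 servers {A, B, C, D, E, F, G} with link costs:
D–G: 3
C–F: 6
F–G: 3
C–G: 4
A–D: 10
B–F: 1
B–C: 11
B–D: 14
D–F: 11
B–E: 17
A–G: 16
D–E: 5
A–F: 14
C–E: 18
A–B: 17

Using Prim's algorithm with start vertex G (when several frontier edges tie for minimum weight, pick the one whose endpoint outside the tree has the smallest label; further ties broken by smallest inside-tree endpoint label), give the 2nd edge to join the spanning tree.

Prim's algorithm from G:
Step 1: cheapest edge leaving the tree is D–G (3); add D.
Step 2: cheapest edge leaving the tree is F–G (3); add F.
Step 3: cheapest edge leaving the tree is B–F (1); add B.
Step 4: cheapest edge leaving the tree is C–G (4); add C.
Step 5: cheapest edge leaving the tree is D–E (5); add E.
Step 6: cheapest edge leaving the tree is A–D (10); add A.
The 2nd edge added is F–G.

F-G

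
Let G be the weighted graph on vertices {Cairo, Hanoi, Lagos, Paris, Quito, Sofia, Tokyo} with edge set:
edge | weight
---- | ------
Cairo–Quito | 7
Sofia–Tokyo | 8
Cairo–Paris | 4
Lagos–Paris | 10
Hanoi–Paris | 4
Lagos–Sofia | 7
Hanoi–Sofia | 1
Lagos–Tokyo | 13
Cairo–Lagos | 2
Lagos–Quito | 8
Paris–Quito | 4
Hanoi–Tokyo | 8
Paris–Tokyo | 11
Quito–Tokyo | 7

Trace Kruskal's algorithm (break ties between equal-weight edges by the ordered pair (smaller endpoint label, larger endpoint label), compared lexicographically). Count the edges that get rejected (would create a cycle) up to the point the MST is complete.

Kruskal: consider edges lightest-first.
Hanoi–Sofia (1): add — endpoints in different components.
Cairo–Lagos (2): add — endpoints in different components.
Cairo–Paris (4): add — endpoints in different components.
Hanoi–Paris (4): add — endpoints in different components.
Paris–Quito (4): add — endpoints in different components.
Cairo–Quito (7): skip — Cairo and Quito already connected.
Lagos–Sofia (7): skip — Lagos and Sofia already connected.
Quito–Tokyo (7): add — endpoints in different components.
Edges rejected before the tree was complete: 2.

2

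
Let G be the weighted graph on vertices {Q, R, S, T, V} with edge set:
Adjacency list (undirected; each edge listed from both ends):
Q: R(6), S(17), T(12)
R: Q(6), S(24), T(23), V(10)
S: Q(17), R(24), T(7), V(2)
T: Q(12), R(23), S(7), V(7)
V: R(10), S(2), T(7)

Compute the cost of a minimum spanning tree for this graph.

Sort edges by weight, then run Kruskal:
S—V (2): add — endpoints in different components.
Q—R (6): add — endpoints in different components.
S—T (7): add — endpoints in different components.
T—V (7): skip — V and T already connected.
R—V (10): add — endpoints in different components.
MST edges: S—V, Q—R, S—T, R—V; total weight 2+6+7+10 = 25.

25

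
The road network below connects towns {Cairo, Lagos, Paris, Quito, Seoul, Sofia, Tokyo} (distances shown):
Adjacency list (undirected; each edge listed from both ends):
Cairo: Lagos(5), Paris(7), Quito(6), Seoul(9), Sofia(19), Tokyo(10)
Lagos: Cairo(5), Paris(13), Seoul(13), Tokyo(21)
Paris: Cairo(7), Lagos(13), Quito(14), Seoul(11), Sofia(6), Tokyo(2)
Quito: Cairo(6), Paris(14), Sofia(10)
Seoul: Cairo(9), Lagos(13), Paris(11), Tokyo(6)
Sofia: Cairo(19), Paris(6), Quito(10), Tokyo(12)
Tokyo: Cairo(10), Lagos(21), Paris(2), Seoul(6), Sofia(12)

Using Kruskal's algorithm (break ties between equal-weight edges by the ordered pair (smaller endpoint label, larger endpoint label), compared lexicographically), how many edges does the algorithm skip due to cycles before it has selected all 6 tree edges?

Sort edges by weight, then run Kruskal:
Paris Tokyo (2): add. Components now {Sofia} {Cairo} {Paris,Tokyo} {Lagos} {Seoul} {Quito}
Cairo Lagos (5): add. Components now {Sofia} {Cairo,Lagos} {Paris,Tokyo} {Seoul} {Quito}
Cairo Quito (6): add. Components now {Sofia} {Cairo,Lagos,Quito} {Paris,Tokyo} {Seoul}
Paris Sofia (6): add. Components now {Paris,Sofia,Tokyo} {Cairo,Lagos,Quito} {Seoul}
Seoul Tokyo (6): add. Components now {Paris,Seoul,Sofia,Tokyo} {Cairo,Lagos,Quito}
Cairo Paris (7): add. Components now {Cairo,Lagos,Paris,Quito,Seoul,Sofia,Tokyo}
Edges rejected before the tree was complete: 0.

0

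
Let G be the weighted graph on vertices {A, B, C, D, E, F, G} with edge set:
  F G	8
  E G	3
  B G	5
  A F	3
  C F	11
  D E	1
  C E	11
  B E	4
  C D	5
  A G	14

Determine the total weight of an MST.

24

Kruskal: consider edges lightest-first.
D E (1): add — endpoints in different components.
A F (3): add — endpoints in different components.
E G (3): add — endpoints in different components.
B E (4): add — endpoints in different components.
B G (5): skip — B and G already connected.
C D (5): add — endpoints in different components.
F G (8): add — endpoints in different components.
MST edges: D E, A F, E G, B E, C D, F G; total weight 1+3+3+4+5+8 = 24.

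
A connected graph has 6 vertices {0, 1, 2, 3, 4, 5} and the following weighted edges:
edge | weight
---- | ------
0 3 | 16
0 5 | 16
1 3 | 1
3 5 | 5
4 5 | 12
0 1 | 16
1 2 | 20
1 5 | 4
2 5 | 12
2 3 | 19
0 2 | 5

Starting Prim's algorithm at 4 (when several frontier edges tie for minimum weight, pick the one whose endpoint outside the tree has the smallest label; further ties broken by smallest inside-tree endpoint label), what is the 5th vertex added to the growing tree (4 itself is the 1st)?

Prim, starting at 4.
Step 1: cheapest edge leaving the tree is 4 5 (12); add 5.
Step 2: cheapest edge leaving the tree is 1 5 (4); add 1.
Step 3: cheapest edge leaving the tree is 1 3 (1); add 3.
Step 4: cheapest edge leaving the tree is 2 5 (12); add 2.
Step 5: cheapest edge leaving the tree is 0 2 (5); add 0.
Vertex order: 4, 5, 1, 3, 2, 0. The 5th vertex is 2.

2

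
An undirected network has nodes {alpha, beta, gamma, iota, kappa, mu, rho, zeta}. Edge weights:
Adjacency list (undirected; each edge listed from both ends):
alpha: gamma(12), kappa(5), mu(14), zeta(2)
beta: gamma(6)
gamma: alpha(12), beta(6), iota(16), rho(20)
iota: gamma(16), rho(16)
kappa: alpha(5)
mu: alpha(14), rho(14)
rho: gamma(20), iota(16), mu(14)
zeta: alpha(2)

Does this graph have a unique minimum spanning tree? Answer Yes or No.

Kruskal: consider edges lightest-first.
alpha zeta (2): add — endpoints in different components.
alpha kappa (5): add — endpoints in different components.
beta gamma (6): add — endpoints in different components.
alpha gamma (12): add — endpoints in different components.
alpha mu (14): add — endpoints in different components.
mu rho (14): add — endpoints in different components.
gamma iota (16): add — endpoints in different components.
Non-tree edge iota rho has weight 16, equal to the heaviest edge on its tree cycle — swapping gives another MST of the same weight. Not unique.

No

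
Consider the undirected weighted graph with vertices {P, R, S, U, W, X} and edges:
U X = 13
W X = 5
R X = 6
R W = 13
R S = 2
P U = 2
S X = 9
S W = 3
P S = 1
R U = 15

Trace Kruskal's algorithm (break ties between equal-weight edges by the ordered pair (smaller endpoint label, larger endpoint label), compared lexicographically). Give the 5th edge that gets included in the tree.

Sort edges by weight, then run Kruskal:
P S (1): add — endpoints in different components.
P U (2): add — endpoints in different components.
R S (2): add — endpoints in different components.
S W (3): add — endpoints in different components.
W X (5): add — endpoints in different components.
The 5th edge added is W X.

W-X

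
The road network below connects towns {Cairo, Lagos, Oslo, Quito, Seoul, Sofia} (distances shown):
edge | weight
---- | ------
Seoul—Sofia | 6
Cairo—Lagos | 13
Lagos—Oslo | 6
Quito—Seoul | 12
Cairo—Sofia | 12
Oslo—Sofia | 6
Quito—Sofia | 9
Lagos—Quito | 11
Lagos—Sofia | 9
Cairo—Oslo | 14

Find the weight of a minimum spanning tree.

Grow the tree from Oslo using Prim:
Step 1: cheapest edge leaving the tree is Lagos—Oslo (6); add Lagos.
Step 2: cheapest edge leaving the tree is Oslo—Sofia (6); add Sofia.
Step 3: cheapest edge leaving the tree is Seoul—Sofia (6); add Seoul.
Step 4: cheapest edge leaving the tree is Quito—Sofia (9); add Quito.
Step 5: cheapest edge leaving the tree is Cairo—Sofia (12); add Cairo.
MST edges: Lagos—Oslo, Oslo—Sofia, Seoul—Sofia, Quito—Sofia, Cairo—Sofia; total weight 6+6+6+9+12 = 39.

39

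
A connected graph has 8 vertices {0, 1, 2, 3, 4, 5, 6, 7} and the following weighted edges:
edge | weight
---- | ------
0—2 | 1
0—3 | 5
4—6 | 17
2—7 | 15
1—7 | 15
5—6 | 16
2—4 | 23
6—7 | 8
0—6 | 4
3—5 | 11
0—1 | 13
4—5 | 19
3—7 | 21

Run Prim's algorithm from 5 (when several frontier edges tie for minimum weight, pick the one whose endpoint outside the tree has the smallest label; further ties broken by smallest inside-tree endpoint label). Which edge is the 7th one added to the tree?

4-6

Prim, starting at 5.
Step 1: cheapest edge leaving the tree is 3—5 (11); add 3.
Step 2: cheapest edge leaving the tree is 0—3 (5); add 0.
Step 3: cheapest edge leaving the tree is 0—2 (1); add 2.
Step 4: cheapest edge leaving the tree is 0—6 (4); add 6.
Step 5: cheapest edge leaving the tree is 6—7 (8); add 7.
Step 6: cheapest edge leaving the tree is 0—1 (13); add 1.
Step 7: cheapest edge leaving the tree is 4—6 (17); add 4.
The 7th edge added is 4—6.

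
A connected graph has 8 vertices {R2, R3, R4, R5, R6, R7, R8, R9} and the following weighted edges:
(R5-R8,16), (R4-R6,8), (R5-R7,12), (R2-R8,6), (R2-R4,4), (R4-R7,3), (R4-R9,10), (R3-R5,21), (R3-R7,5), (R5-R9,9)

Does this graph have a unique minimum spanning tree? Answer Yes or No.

Yes

Sort edges by weight, then run Kruskal:
R4-R7 (3): add — endpoints in different components.
R2-R4 (4): add — endpoints in different components.
R3-R7 (5): add — endpoints in different components.
R2-R8 (6): add — endpoints in different components.
R4-R6 (8): add — endpoints in different components.
R5-R9 (9): add — endpoints in different components.
R4-R9 (10): add — endpoints in different components.
Every non-tree edge has weight strictly greater than the heaviest edge on the tree path between its endpoints, so the MST is unique.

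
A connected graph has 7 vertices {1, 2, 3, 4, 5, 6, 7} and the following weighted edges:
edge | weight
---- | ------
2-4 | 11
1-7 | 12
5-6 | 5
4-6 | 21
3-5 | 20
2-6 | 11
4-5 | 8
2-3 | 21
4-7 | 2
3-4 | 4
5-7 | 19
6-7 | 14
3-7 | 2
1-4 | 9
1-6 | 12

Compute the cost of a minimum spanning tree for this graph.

Prim, starting at 4.
Step 1: cheapest edge leaving the tree is 4-7 (2); add 7.
Step 2: cheapest edge leaving the tree is 3-7 (2); add 3.
Step 3: cheapest edge leaving the tree is 4-5 (8); add 5.
Step 4: cheapest edge leaving the tree is 5-6 (5); add 6.
Step 5: cheapest edge leaving the tree is 1-4 (9); add 1.
Step 6: cheapest edge leaving the tree is 2-4 (11); add 2.
MST edges: 4-7, 3-7, 4-5, 5-6, 1-4, 2-4; total weight 2+2+8+5+9+11 = 37.

37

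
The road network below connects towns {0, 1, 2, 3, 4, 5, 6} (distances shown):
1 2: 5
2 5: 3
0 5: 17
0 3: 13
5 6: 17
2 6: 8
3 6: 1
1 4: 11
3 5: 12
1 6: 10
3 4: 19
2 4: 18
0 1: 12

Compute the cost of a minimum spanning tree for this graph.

Kruskal: consider edges lightest-first.
3 6 (1): add. Components now {0} {1} {2} {3,6} {4} {5}
2 5 (3): add. Components now {0} {1} {2,5} {3,6} {4}
1 2 (5): add. Components now {0} {1,2,5} {3,6} {4}
2 6 (8): add. Components now {0} {1,2,3,5,6} {4}
1 6 (10): skip — 1 and 6 already connected.
1 4 (11): add. Components now {0} {1,2,3,4,5,6}
0 1 (12): add. Components now {0,1,2,3,4,5,6}
MST edges: 3 6, 2 5, 1 2, 2 6, 1 4, 0 1; total weight 1+3+5+8+11+12 = 40.

40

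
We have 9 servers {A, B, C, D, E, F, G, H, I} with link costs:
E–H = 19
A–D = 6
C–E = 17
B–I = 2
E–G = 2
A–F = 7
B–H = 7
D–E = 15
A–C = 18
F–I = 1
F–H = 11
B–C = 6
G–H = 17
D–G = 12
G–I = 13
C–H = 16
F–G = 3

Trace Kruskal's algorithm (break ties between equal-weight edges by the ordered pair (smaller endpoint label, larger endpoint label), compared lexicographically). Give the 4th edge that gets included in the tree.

Sort edges by weight, then run Kruskal:
F–I (1): add — endpoints in different components.
B–I (2): add — endpoints in different components.
E–G (2): add — endpoints in different components.
F–G (3): add — endpoints in different components.
A–D (6): add — endpoints in different components.
B–C (6): add — endpoints in different components.
A–F (7): add — endpoints in different components.
B–H (7): add — endpoints in different components.
The 4th edge added is F–G.

F-G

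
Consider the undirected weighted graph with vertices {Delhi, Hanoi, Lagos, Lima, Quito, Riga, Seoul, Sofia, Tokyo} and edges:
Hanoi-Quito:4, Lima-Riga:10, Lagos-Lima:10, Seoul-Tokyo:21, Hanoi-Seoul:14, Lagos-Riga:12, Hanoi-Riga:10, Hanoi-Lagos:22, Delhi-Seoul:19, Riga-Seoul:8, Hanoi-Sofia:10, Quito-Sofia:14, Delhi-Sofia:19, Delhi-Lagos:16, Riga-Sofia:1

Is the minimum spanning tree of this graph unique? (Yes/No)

No

Kruskal: consider edges lightest-first.
Riga-Sofia (1): add — endpoints in different components.
Hanoi-Quito (4): add — endpoints in different components.
Riga-Seoul (8): add — endpoints in different components.
Hanoi-Riga (10): add — endpoints in different components.
Hanoi-Sofia (10): skip — Sofia and Hanoi already connected.
Lagos-Lima (10): add — endpoints in different components.
Lima-Riga (10): add — endpoints in different components.
Lagos-Riga (12): skip — Lagos and Riga already connected.
Hanoi-Seoul (14): skip — Hanoi and Seoul already connected.
Quito-Sofia (14): skip — Quito and Sofia already connected.
Delhi-Lagos (16): add — endpoints in different components.
Delhi-Seoul (19): skip — Seoul and Delhi already connected.
Delhi-Sofia (19): skip — Sofia and Delhi already connected.
Seoul-Tokyo (21): add — endpoints in different components.
Non-tree edge Hanoi-Sofia has weight 10, equal to the heaviest edge on its tree cycle — swapping gives another MST of the same weight. Not unique.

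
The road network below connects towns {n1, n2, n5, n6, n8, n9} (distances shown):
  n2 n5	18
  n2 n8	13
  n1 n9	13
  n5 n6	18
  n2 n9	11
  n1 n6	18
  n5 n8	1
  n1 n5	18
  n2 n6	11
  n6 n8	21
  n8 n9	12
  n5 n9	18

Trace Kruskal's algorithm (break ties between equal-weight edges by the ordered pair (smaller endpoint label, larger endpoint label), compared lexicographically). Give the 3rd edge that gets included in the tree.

Kruskal's algorithm — process edges by increasing weight (ties by edge label):
n5 n8 (1): add. Components now {n1} {n5,n8} {n9} {n6} {n2}
n2 n6 (11): add. Components now {n1} {n5,n8} {n9} {n2,n6}
n2 n9 (11): add. Components now {n1} {n5,n8} {n2,n6,n9}
n8 n9 (12): add. Components now {n1} {n2,n5,n6,n8,n9}
n1 n9 (13): add. Components now {n1,n2,n5,n6,n8,n9}
The 3rd edge added is n2 n9.

n2-n9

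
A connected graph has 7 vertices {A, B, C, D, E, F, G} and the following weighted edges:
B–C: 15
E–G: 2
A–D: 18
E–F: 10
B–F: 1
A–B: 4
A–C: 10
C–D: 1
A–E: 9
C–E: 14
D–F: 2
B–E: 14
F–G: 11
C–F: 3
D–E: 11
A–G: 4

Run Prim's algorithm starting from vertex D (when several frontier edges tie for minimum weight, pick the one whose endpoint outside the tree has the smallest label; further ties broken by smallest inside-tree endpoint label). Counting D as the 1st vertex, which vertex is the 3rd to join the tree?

Grow the tree from D using Prim:
Step 1: cheapest edge leaving the tree is C–D (1); add C.
Step 2: cheapest edge leaving the tree is D–F (2); add F.
Step 3: cheapest edge leaving the tree is B–F (1); add B.
Step 4: cheapest edge leaving the tree is A–B (4); add A.
Step 5: cheapest edge leaving the tree is A–G (4); add G.
Step 6: cheapest edge leaving the tree is E–G (2); add E.
Vertex order: D, C, F, B, A, G, E. The 3rd vertex is F.

F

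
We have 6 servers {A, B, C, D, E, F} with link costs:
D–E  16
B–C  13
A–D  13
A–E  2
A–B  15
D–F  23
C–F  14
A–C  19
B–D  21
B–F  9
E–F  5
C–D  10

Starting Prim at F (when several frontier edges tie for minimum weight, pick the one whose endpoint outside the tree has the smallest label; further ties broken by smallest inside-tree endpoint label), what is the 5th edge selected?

C-D

Prim's algorithm from F:
Step 1: frontier [E–F 5, B–F 9, C–F 14, D–F 23] → take E–F (5); add E.
Step 2: frontier [A–E 2, D–E 16, B–F 9, C–F 14, D–F 23] → take A–E (2); add A.
Step 3: frontier [A–D 13, A–B 15, A–C 19, D–E 16, B–F 9, C–F 14, D–F 23] → take B–F (9); add B.
Step 4: frontier [A–D 13, A–C 19, B–C 13, B–D 21, D–E 16, C–F 14, D–F 23] → take B–C (13); add C.
Step 5: frontier [A–D 13, B–D 21, C–D 10, D–E 16, D–F 23] → take C–D (10); add D.
The 5th edge added is C–D.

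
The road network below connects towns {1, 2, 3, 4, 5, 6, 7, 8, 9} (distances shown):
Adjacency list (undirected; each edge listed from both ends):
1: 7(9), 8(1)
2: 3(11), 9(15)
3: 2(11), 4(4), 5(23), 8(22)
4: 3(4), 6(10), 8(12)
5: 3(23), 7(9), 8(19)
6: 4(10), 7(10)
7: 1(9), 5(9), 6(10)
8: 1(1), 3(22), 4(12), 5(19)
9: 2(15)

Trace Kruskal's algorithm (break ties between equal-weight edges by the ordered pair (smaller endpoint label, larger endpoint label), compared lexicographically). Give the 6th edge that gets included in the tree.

Sort edges by weight, then run Kruskal:
1–8 (1): add — endpoints in different components.
3–4 (4): add — endpoints in different components.
1–7 (9): add — endpoints in different components.
5–7 (9): add — endpoints in different components.
4–6 (10): add — endpoints in different components.
6–7 (10): add — endpoints in different components.
2–3 (11): add — endpoints in different components.
4–8 (12): skip — 4 and 8 already connected.
2–9 (15): add — endpoints in different components.
The 6th edge added is 6–7.

6-7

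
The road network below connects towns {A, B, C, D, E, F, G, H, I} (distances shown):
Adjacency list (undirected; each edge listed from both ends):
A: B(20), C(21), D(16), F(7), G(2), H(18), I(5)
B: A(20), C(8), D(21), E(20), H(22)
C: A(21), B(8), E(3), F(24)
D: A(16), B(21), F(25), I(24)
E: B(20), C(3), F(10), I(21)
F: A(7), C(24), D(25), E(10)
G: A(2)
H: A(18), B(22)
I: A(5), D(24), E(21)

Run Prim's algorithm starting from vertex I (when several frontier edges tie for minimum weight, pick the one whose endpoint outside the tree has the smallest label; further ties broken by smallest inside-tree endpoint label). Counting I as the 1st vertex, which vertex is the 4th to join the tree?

F

Prim's algorithm from I:
Step 1: cheapest edge leaving the tree is A—I (5); add A.
Step 2: cheapest edge leaving the tree is A—G (2); add G.
Step 3: cheapest edge leaving the tree is A—F (7); add F.
Step 4: cheapest edge leaving the tree is E—F (10); add E.
Step 5: cheapest edge leaving the tree is C—E (3); add C.
Step 6: cheapest edge leaving the tree is B—C (8); add B.
Step 7: cheapest edge leaving the tree is A—D (16); add D.
Step 8: cheapest edge leaving the tree is A—H (18); add H.
Vertex order: I, A, G, F, E, C, B, D, H. The 4th vertex is F.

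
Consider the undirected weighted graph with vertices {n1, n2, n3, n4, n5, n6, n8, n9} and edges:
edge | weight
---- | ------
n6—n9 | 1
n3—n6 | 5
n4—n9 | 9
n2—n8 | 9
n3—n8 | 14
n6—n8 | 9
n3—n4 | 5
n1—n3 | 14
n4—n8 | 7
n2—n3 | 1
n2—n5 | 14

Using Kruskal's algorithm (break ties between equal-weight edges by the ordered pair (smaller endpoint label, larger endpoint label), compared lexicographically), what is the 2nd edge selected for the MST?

Kruskal: consider edges lightest-first.
n2—n3 (1): add — endpoints in different components.
n6—n9 (1): add — endpoints in different components.
n3—n4 (5): add — endpoints in different components.
n3—n6 (5): add — endpoints in different components.
n4—n8 (7): add — endpoints in different components.
n2—n8 (9): skip — n8 and n2 already connected.
n4—n9 (9): skip — n4 and n9 already connected.
n6—n8 (9): skip — n6 and n8 already connected.
n1—n3 (14): add — endpoints in different components.
n2—n5 (14): add — endpoints in different components.
The 2nd edge added is n6—n9.

n6-n9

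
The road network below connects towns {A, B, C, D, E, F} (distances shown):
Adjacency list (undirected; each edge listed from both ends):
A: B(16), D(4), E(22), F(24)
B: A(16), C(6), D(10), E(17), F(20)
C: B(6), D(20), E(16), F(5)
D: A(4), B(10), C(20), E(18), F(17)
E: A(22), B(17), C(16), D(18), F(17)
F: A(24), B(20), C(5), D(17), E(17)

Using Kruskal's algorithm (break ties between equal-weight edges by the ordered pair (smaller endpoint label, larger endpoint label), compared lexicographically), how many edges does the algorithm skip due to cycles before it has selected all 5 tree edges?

Kruskal: consider edges lightest-first.
A—D (4): add — endpoints in different components.
C—F (5): add — endpoints in different components.
B—C (6): add — endpoints in different components.
B—D (10): add — endpoints in different components.
A—B (16): skip — A and B already connected.
C—E (16): add — endpoints in different components.
Edges rejected before the tree was complete: 1.

1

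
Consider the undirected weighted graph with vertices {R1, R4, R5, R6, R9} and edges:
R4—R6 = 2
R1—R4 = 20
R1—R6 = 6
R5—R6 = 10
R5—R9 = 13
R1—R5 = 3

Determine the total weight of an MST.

24

Kruskal: consider edges lightest-first.
R4—R6 (2): add — endpoints in different components.
R1—R5 (3): add — endpoints in different components.
R1—R6 (6): add — endpoints in different components.
R5—R6 (10): skip — R5 and R6 already connected.
R5—R9 (13): add — endpoints in different components.
MST edges: R4—R6, R1—R5, R1—R6, R5—R9; total weight 2+3+6+13 = 24.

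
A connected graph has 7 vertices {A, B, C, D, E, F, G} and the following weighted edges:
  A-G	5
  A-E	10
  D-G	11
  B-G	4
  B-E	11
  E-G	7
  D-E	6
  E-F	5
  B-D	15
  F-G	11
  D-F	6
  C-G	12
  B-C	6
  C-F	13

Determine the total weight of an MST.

Prim's algorithm from B:
Step 1: cheapest edge leaving the tree is B-G (4); add G.
Step 2: cheapest edge leaving the tree is A-G (5); add A.
Step 3: cheapest edge leaving the tree is B-C (6); add C.
Step 4: cheapest edge leaving the tree is E-G (7); add E.
Step 5: cheapest edge leaving the tree is E-F (5); add F.
Step 6: cheapest edge leaving the tree is D-E (6); add D.
MST edges: B-G, A-G, B-C, E-G, E-F, D-E; total weight 4+5+6+7+5+6 = 33.

33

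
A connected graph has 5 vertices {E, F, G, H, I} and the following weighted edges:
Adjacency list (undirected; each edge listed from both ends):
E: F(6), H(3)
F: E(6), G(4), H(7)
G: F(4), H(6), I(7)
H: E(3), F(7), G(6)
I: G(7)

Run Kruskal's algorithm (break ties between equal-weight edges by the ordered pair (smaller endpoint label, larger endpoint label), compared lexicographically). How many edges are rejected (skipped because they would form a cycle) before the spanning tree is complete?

Kruskal's algorithm — process edges by increasing weight (ties by edge label):
E–H (3): add. Components now {E,H} {F} {G} {I}
F–G (4): add. Components now {E,H} {F,G} {I}
E–F (6): add. Components now {E,F,G,H} {I}
G–H (6): skip — G and H already connected.
F–H (7): skip — F and H already connected.
G–I (7): add. Components now {E,F,G,H,I}
Edges rejected before the tree was complete: 2.

2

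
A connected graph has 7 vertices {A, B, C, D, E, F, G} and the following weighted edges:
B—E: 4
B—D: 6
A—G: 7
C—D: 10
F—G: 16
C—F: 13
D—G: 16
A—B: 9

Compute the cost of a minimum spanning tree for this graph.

Sort edges by weight, then run Kruskal:
B—E (4): add — endpoints in different components.
B—D (6): add — endpoints in different components.
A—G (7): add — endpoints in different components.
A—B (9): add — endpoints in different components.
C—D (10): add — endpoints in different components.
C—F (13): add — endpoints in different components.
MST edges: B—E, B—D, A—G, A—B, C—D, C—F; total weight 4+6+7+9+10+13 = 49.

49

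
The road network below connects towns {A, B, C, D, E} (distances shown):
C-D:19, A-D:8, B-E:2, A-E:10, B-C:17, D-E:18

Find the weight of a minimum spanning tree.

Grow the tree from A using Prim:
Step 1: cheapest edge leaving the tree is A-D (8); add D.
Step 2: cheapest edge leaving the tree is A-E (10); add E.
Step 3: cheapest edge leaving the tree is B-E (2); add B.
Step 4: cheapest edge leaving the tree is B-C (17); add C.
MST edges: A-D, A-E, B-E, B-C; total weight 8+10+2+17 = 37.

37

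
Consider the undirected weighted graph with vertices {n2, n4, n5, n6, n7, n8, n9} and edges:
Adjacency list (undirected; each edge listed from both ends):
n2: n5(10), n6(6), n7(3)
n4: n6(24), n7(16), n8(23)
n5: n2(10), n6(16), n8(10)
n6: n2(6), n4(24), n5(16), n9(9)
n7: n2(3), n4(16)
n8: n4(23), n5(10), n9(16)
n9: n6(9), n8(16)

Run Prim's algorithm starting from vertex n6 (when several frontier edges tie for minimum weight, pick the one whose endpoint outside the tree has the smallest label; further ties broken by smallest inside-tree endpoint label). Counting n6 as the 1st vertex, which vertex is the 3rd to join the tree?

n7

Prim's algorithm from n6:
Step 1: cheapest edge leaving the tree is n2—n6 (6); add n2.
Step 2: cheapest edge leaving the tree is n2—n7 (3); add n7.
Step 3: cheapest edge leaving the tree is n6—n9 (9); add n9.
Step 4: cheapest edge leaving the tree is n2—n5 (10); add n5.
Step 5: cheapest edge leaving the tree is n5—n8 (10); add n8.
Step 6: cheapest edge leaving the tree is n4—n7 (16); add n4.
Vertex order: n6, n2, n7, n9, n5, n8, n4. The 3rd vertex is n7.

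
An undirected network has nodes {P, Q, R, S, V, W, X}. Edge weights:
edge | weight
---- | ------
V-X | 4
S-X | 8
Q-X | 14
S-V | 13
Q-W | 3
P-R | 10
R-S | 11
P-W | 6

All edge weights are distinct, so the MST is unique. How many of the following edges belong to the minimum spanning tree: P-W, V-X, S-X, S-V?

Kruskal's algorithm — process edges by increasing weight (ties by edge label):
Q-W (3): add — endpoints in different components.
V-X (4): add — endpoints in different components.
P-W (6): add — endpoints in different components.
S-X (8): add — endpoints in different components.
P-R (10): add — endpoints in different components.
R-S (11): add — endpoints in different components.
MST edge set: {Q-W, V-X, P-W, S-X, P-R, R-S}.
Of the listed edges, {P-W, V-X, S-X} are in the MST → 3.

3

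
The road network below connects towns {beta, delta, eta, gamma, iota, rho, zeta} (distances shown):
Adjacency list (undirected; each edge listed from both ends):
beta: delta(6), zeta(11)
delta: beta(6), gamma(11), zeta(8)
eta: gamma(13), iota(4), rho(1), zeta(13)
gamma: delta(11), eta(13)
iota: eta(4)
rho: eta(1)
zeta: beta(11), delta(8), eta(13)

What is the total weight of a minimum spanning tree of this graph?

43

Kruskal's algorithm — process edges by increasing weight (ties by edge label):
eta-rho (1): add — endpoints in different components.
eta-iota (4): add — endpoints in different components.
beta-delta (6): add — endpoints in different components.
delta-zeta (8): add — endpoints in different components.
beta-zeta (11): skip — beta and zeta already connected.
delta-gamma (11): add — endpoints in different components.
eta-gamma (13): add — endpoints in different components.
MST edges: eta-rho, eta-iota, beta-delta, delta-zeta, delta-gamma, eta-gamma; total weight 1+4+6+8+11+13 = 43.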